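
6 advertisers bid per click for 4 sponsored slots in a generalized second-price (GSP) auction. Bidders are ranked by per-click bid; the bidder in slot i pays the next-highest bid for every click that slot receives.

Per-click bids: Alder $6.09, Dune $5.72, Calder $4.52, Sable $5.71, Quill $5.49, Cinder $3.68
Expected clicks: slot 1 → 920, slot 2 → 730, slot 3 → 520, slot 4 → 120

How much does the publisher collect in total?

Total revenue: $12827.90

Per-click bids in order: $6.09 (Alder) > $5.72 (Dune) > $5.71 (Sable) > $5.49 (Quill) > $4.52 (Calder) > …
Slot 1: Alder pays $5.72 × 920 = $5262.40
Slot 2: Dune pays $5.71 × 730 = $4168.30
Slot 3: Sable pays $5.49 × 520 = $2854.80
Slot 4: Quill pays $4.52 × 120 = $542.40
Total = $12827.90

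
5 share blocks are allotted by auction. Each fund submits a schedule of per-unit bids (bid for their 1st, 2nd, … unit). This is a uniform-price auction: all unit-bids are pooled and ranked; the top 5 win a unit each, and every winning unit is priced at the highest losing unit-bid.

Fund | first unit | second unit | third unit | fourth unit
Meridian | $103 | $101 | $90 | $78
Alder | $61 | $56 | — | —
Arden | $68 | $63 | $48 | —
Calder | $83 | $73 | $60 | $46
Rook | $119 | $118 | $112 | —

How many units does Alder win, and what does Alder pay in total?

Pooled unit-bids ranked (top 5): 119 (Rook-1), 118 (Rook-2), 112 (Rook-3), 103 (Meridian-1), 101 (Meridian-2)
Highest rejected unit-bid = $90.
Alder wins 0 unit(s) at $90 each.

Alder: 0 units, pays $0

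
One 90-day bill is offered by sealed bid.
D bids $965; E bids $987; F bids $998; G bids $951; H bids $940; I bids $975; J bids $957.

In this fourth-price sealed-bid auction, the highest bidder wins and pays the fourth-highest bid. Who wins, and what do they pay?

Rule: the highest bidder wins and pays the fourth-highest bid.
Bids ranked: 998 (F) > 987 (E) > 975 (I) > 965 (D) > 957 (J) > 951 (G) > …
F is highest; pays the fourth-highest bid, $965.

F pays $965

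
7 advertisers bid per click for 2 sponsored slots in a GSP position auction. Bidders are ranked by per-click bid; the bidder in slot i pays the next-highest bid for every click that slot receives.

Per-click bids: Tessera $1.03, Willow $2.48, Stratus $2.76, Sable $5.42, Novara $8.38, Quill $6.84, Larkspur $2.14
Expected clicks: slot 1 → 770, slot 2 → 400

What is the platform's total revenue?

Sorting advertisers: $8.38 (Novara) > $6.84 (Quill) > $5.42 (Sable) > …
Slot 1: Novara pays $6.84 × 770 = $5266.80
Slot 2: Quill pays $5.42 × 400 = $2168.00
Total = $7434.80

Total revenue: $7434.80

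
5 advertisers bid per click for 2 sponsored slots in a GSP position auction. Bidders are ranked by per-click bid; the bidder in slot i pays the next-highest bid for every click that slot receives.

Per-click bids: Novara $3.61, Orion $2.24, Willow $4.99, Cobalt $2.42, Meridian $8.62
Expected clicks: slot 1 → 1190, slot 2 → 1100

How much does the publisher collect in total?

Total revenue: $9909.10

Ranked by bid: $8.62 (Meridian) > $4.99 (Willow) > $3.61 (Novara) > …
Slot 1: Meridian pays $4.99 × 1190 = $5938.10
Slot 2: Willow pays $3.61 × 1100 = $3971.00
Total = $9909.10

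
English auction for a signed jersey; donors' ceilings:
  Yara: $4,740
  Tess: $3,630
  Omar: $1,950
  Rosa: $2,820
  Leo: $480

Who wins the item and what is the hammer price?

Sorting limits: 4,740 (Yara) > 3,630 (Tess) > 2,820 (Rosa) > 1,950 (Omar) > 480 (Leo)
Once the price passes $3,630, only Yara is left; the hammer falls at Tess's limit of $3,630.

Yara wins at $3,630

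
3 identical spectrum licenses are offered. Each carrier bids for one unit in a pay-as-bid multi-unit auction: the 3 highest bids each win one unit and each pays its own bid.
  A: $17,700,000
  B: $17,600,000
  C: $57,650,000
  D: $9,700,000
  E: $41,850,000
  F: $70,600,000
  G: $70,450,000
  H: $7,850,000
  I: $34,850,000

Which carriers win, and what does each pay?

Sorting: 70,600,000 (F), 70,450,000 (G), 57,650,000 (C), 41,850,000 (E), 34,850,000 (I), …
Top 3: F, G, C.
Each winner pays its own bid: F $70,600,000, G $70,450,000, C $57,650,000.

F $70,600,000, G $70,450,000, C $57,650,000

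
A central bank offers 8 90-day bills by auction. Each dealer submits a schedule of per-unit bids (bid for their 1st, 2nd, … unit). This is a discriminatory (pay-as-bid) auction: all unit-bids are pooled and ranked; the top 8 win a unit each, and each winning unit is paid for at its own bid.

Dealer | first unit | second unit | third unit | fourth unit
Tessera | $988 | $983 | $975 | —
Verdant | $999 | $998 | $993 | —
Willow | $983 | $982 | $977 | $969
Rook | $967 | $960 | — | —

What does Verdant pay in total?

Verdant pays $2,990

All unit-bids, highest first — top 8: 999 (Verdant-1), 998 (Verdant-2), 993 (Verdant-3), 988 (Tessera-1), 983 (Tessera-2), 983 (Willow-1), 982 (Willow-2), 977 (Willow-3)
Next rejected bid: $975 (not a price — pay-as-bid).
Verdant's winning unit-bids: 999 + 998 + 993 = $2,990.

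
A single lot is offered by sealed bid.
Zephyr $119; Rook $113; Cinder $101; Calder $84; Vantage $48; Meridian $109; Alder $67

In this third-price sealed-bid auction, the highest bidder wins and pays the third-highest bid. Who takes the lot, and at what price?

Zephyr pays $109

Bids ranked: 119 (Zephyr) > 113 (Rook) > 109 (Meridian) > 101 (Cinder) > 84 (Calder) > 67 (Alder) > …
Zephyr wins; payment is bid #3 in the ranking = $109.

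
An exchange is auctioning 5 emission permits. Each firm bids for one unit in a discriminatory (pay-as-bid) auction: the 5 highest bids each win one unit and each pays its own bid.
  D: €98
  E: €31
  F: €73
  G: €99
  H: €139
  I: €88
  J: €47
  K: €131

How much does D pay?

D pays €98

Sorting: 139 (H), 131 (K), 99 (G), 98 (D), 88 (I), 73 (F), 47 (J), …
Winners (5 units): H, K, G, D, I.
D wins → own bid €98.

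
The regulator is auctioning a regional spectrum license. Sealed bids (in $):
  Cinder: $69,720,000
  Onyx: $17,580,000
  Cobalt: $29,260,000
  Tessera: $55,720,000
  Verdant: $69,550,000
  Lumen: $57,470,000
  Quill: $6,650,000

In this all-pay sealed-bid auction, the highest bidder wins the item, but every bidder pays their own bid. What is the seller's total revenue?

Bids in order: 69,720,000 (Cinder) > 69,550,000 (Verdant) > 57,470,000 (Lumen) > 55,720,000 (Tessera) > 29,260,000 (Cobalt) > 17,580,000 (Onyx) > …
Cinder wins with the top bid; all bids are sunk regardless.
Every bidder forfeits their bid regardless of winning.
Revenue = 69,720,000 + 17,580,000 + 29,260,000 + 55,720,000 + 69,550,000 + 57,470,000 + 6,650,000 = $305,950,000.

Total revenue: $305,950,000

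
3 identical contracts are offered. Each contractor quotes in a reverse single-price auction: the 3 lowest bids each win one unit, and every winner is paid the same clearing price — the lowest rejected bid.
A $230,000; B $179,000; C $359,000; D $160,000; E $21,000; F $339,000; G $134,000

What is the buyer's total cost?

Total cost: $537,000

Sorting: 21,000 (E), 134,000 (G), 160,000 (D), 179,000 (B), 230,000 (A), …
The 3 lowest are E, G, D.
First losing bid is B's $179,000, which sets the uniform price.
Total cost = 3 × $179,000 = $537,000.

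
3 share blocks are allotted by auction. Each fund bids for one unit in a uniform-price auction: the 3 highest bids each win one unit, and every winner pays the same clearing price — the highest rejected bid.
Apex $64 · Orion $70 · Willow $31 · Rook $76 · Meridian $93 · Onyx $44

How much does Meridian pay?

Ordering the bids: 93 (Meridian), 76 (Rook), 70 (Orion), 64 (Apex), 44 (Onyx), …
Top 3: Meridian, Rook, Orion.
Highest unsuccessful bid: $64 → clearing price.
Meridian wins → pays $64.

Meridian pays $64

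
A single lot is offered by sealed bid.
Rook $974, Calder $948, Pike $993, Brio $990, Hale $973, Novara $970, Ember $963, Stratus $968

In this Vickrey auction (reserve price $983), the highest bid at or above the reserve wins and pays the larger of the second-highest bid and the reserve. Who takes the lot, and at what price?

Pike pays $990

Rule: the highest bid at or above the reserve wins and pays the larger of the second-highest bid and the reserve.
Bids ranked: 993 (Pike) > 990 (Brio) > 974 (Rook) > 973 (Hale) > 970 (Novara) > 968 (Stratus) > …
Highest eligible bid: Pike at $993.
Second-highest bid $990 exceeds the reserve $983 → payment $990.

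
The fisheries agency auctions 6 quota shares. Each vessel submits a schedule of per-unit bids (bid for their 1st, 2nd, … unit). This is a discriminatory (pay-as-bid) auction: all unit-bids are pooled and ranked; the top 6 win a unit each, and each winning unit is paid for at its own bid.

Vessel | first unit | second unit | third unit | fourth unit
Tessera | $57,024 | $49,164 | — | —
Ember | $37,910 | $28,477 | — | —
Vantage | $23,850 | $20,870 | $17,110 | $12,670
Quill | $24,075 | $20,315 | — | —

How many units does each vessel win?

Ember 2, Quill 1, Tessera 2, Vantage 1

Merging the schedules and taking the best 6: 57,024 (Tessera-1), 49,164 (Tessera-2), 37,910 (Ember-1), 28,477 (Ember-2), 24,075 (Quill-1), 23,850 (Vantage-1)
Next rejected bid: $20,870 (not a price — pay-as-bid).
Allocation: Ember 2, Quill 1, Tessera 2, Vantage 1.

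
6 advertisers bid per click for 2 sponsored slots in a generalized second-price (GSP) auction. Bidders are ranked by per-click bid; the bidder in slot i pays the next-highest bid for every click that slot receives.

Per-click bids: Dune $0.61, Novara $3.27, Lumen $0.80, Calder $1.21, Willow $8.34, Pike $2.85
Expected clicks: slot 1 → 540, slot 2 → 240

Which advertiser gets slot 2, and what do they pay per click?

Per-click bids in order: $8.34 (Willow) > $3.27 (Novara) > $2.85 (Pike) > …
Slot 2 goes to the second-ranked bidder, Novara, who pays the next bid down: $2.85/click.

Novara; $2.85 per click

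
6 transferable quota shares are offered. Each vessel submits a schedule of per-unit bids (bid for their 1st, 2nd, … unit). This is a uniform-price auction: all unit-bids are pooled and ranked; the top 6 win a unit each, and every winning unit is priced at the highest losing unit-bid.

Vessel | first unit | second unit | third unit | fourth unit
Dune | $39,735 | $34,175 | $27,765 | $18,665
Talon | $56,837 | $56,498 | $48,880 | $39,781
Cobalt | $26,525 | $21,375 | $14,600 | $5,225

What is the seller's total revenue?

Pooled unit-bids ranked (top 6): 56,837 (Talon-1), 56,498 (Talon-2), 48,880 (Talon-3), 39,781 (Talon-4), 39,735 (Dune-1), 34,175 (Dune-2)
First bid not allocated: $27,765.
Allocation: Dune 2, Talon 4. Every unit priced at $27,765.
Revenue = 6 × 27,765 = $166,590.

Total revenue: $166,590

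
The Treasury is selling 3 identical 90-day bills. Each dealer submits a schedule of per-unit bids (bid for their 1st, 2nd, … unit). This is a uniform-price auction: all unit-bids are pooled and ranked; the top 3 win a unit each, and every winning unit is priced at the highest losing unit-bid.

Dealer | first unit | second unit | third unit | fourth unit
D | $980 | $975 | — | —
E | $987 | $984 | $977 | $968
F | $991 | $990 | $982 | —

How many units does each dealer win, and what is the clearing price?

Merging the schedules and taking the best 3: 991 (F-1), 990 (F-2), 987 (E-1)
The (k+1)-th unit-bid is $984.
Allocation: E 1, F 2.

E 1, F 2; clearing price $984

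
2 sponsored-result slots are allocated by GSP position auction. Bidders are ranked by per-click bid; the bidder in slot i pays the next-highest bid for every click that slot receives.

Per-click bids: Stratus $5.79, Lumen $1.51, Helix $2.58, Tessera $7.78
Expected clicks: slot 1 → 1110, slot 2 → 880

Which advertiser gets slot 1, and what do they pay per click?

Per-click bids in order: $7.78 (Tessera) > $5.79 (Stratus) > $2.58 (Helix) > …
Slot 1 goes to the first-ranked bidder, Tessera, who pays the next bid down: $5.79/click.

Tessera; $5.79 per click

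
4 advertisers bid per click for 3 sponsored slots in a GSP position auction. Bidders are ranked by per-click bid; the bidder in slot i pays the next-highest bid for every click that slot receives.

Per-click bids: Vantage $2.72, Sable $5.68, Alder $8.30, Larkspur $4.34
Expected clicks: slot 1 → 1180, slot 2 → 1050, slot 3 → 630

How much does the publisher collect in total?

Total revenue: $12973.00

Per-click bids in order: $8.30 (Alder) > $5.68 (Sable) > $4.34 (Larkspur) > $2.72 (Vantage)
Slot 1: Alder pays $5.68 × 1180 = $6702.40
Slot 2: Sable pays $4.34 × 1050 = $4557.00
Slot 3: Larkspur pays $2.72 × 630 = $1713.60
Total = $12973.00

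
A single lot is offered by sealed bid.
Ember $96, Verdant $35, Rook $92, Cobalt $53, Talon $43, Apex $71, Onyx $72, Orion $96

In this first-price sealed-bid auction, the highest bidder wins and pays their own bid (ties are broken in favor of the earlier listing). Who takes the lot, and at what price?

First-price sealed-bid auction: the highest bidder wins and pays their own bid.
Bids in order: 96 (Ember) > 96 (Orion) > 92 (Rook) > 72 (Onyx) > 71 (Apex) > 53 (Cobalt) > …
Tie at $96 → Ember wins by tie-break.
Ember has the highest bid and pays exactly that: $96.

Ember pays $96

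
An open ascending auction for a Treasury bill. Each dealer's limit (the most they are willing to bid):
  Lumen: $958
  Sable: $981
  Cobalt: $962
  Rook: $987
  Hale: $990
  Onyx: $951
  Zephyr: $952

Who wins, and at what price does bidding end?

Hale wins at $987

Limits in order: 990 (Hale) > 987 (Rook) > 981 (Sable) > 962 (Cobalt) > 958 (Lumen) > 952 (Zephyr) > …
Rook is the last rival to drop out, at $987; Hale remains and wins at that price.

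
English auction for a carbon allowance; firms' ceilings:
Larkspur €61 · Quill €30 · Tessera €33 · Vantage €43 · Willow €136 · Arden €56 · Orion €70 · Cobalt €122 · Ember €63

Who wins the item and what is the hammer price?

Rule: the price rises until one bidder remains; the winner pays the price at which the last rival dropped out.
Limits in order: 136 (Willow) > 122 (Cobalt) > 70 (Orion) > 63 (Ember) > 61 (Larkspur) > 56 (Arden) > …
Bidding ends when Cobalt exits at €122; Willow takes it.

Willow wins at €122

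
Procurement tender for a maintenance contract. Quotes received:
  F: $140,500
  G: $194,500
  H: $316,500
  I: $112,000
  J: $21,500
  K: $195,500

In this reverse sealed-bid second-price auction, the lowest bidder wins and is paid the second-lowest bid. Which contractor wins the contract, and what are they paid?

J is paid $112,000

Rule: the lowest bidder wins and is paid the second-lowest bid.
Sorting bids: 21,500 (J) < 112,000 (I) < 140,500 (F) < 194,500 (G) < 195,500 (K) < 316,500 (H)
J is lowest; is paid the second-lowest bid, $112,000.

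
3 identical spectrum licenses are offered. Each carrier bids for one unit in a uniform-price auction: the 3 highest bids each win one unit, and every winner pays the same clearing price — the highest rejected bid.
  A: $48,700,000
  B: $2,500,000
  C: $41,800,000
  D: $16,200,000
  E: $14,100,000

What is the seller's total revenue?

Total revenue: $42,300,000

Ordering the bids: 48,700,000 (A), 41,800,000 (C), 16,200,000 (D), 14,100,000 (E), 2,500,000 (B)
The 3 highest are A, C, D.
First losing bid is E's $14,100,000, which sets the uniform price.
Total revenue = 3 × $14,100,000 = $42,300,000.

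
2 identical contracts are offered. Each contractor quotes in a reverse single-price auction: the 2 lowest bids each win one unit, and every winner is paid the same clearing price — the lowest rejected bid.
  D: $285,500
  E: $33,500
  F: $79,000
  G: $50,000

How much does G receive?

Sorting: 33,500 (E), 50,000 (G), 79,000 (F), 285,500 (D)
Lowest 2: E, G.
First losing bid is F's $79,000, which sets the uniform price.
G wins → is paid $79,000.

G is paid $79,000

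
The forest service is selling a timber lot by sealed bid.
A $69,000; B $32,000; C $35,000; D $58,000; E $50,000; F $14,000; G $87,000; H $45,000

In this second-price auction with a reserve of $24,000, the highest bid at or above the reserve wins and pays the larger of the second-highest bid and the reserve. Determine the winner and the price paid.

G pays $69,000

Sorting bids: 87,000 (G) > 69,000 (A) > 58,000 (D) > 50,000 (E) > 45,000 (H) > 35,000 (C) > …
G has the top bid at or above the reserve ($87,000).
max(second-highest $69,000, reserve $24,000) = $69,000; the reserve does not bind.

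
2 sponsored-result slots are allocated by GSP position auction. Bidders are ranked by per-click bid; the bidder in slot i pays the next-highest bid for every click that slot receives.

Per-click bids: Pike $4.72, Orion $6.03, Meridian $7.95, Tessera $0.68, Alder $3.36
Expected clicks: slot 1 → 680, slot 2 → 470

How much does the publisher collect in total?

Total revenue: $6318.80

Ranked by bid: $7.95 (Meridian) > $6.03 (Orion) > $4.72 (Pike) > …
Slot 1: Meridian pays $6.03 × 680 = $4100.40
Slot 2: Orion pays $4.72 × 470 = $2218.40
Total = $6318.80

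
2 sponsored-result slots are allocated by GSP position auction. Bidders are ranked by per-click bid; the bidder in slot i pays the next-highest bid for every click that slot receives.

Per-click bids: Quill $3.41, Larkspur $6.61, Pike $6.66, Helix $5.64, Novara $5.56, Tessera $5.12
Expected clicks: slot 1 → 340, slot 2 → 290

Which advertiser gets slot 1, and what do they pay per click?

Pike; $6.61 per click

Sorting advertisers: $6.66 (Pike) > $6.61 (Larkspur) > $5.64 (Helix) > …
Slot 1 goes to the first-ranked bidder, Pike, who pays the next bid down: $6.61/click.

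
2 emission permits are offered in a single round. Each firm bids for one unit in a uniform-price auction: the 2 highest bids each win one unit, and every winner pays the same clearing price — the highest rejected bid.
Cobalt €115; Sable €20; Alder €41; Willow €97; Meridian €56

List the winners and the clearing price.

Cobalt, Willow; each pays €56

Ordering the bids: 115 (Cobalt), 97 (Willow), 56 (Meridian), 41 (Alder), …
The 2 highest are Cobalt, Willow.
Highest unsuccessful bid: €56 → clearing price.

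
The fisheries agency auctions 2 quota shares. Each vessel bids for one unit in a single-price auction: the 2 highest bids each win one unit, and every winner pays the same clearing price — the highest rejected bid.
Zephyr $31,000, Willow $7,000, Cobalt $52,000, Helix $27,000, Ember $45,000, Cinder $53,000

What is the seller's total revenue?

Ordering the bids: 53,000 (Cinder), 52,000 (Cobalt), 45,000 (Ember), 31,000 (Zephyr), …
Winners (2 units): Cinder, Cobalt.
First losing bid is Ember's $45,000, which sets the uniform price.
Total revenue = 2 × $45,000 = $90,000.

Total revenue: $90,000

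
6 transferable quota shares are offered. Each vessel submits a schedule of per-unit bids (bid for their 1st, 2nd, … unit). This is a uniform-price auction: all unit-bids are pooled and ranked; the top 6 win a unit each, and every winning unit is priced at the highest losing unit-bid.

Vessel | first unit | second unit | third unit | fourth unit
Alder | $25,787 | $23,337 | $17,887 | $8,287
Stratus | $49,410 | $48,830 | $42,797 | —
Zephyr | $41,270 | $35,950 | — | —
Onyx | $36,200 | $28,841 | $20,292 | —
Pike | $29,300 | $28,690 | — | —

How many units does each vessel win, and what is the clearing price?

Merging the schedules and taking the best 6: 49,410 (Stratus-1), 48,830 (Stratus-2), 42,797 (Stratus-3), 41,270 (Zephyr-1), 36,200 (Onyx-1), 35,950 (Zephyr-2)
The (k+1)-th unit-bid is $29,300.
Allocation: Onyx 1, Stratus 3, Zephyr 2.

Onyx 1, Stratus 3, Zephyr 2; clearing price $29,300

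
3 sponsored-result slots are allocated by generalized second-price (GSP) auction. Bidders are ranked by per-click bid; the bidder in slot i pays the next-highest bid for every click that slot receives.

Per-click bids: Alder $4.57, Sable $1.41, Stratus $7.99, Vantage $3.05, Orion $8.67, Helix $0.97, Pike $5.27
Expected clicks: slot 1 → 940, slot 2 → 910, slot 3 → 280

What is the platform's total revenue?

Total revenue: $13585.90

Sorting advertisers: $8.67 (Orion) > $7.99 (Stratus) > $5.27 (Pike) > $4.57 (Alder) > …
Slot 1: Orion pays $7.99 × 940 = $7510.60
Slot 2: Stratus pays $5.27 × 910 = $4795.70
Slot 3: Pike pays $4.57 × 280 = $1279.60
Total = $13585.90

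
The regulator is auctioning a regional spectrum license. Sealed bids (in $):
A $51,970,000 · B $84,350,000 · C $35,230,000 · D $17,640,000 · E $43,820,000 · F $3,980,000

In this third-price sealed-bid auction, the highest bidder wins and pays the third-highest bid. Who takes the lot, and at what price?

Bids in order: 84,350,000 (B) > 51,970,000 (A) > 43,820,000 (E) > 35,230,000 (C) > 17,640,000 (D) > 3,980,000 (F)
B wins; payment is bid #3 in the ranking = $43,820,000.

B pays $43,820,000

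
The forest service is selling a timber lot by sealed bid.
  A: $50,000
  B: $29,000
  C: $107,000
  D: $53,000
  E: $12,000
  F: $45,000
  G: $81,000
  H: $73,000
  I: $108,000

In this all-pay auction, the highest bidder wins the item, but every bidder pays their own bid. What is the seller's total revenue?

Total revenue: $558,000

Sorting bids: 108,000 (I) > 107,000 (C) > 81,000 (G) > 73,000 (H) > 53,000 (D) > 50,000 (A) > …
I wins with the top bid; all bids are sunk regardless.
Every bidder forfeits their bid regardless of winning.
Revenue = 50,000 + 29,000 + 107,000 + 53,000 + 12,000 + 45,000 + 81,000 + 73,000 + 108,000 = $558,000.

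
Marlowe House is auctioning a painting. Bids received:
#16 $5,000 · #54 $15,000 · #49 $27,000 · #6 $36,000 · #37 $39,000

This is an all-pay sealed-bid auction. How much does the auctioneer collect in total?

All-pay sealed-bid auction: the highest bidder wins the item, but every bidder pays their own bid.
Bids in order: 39,000 (#37) > 36,000 (#6) > 27,000 (#49) > 15,000 (#54) > 5,000 (#16)
#37 wins with the top bid; all bids are sunk regardless.
Every bidder forfeits their bid regardless of winning.
Revenue = 5,000 + 15,000 + 27,000 + 36,000 + 39,000 = $122,000.

Total revenue: $122,000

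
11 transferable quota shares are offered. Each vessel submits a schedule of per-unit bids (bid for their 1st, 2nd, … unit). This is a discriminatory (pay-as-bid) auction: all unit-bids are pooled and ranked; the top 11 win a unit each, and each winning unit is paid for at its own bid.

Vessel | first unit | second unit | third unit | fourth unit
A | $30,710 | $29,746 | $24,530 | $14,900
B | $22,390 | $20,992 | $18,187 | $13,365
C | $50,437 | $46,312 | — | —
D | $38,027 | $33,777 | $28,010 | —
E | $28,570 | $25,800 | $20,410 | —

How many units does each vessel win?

Merging the schedules and taking the best 11: 50,437 (C-1), 46,312 (C-2), 38,027 (D-1), 33,777 (D-2), 30,710 (A-1), 29,746 (A-2), 28,570 (E-1), 28,010 (D-3), 25,800 (E-2), 24,530 (A-3), 22,390 (B-1)
Next rejected bid: $20,992 (not a price — pay-as-bid).
Allocation: A 3, B 1, C 2, D 3, E 2.

A 3, B 1, C 2, D 3, E 2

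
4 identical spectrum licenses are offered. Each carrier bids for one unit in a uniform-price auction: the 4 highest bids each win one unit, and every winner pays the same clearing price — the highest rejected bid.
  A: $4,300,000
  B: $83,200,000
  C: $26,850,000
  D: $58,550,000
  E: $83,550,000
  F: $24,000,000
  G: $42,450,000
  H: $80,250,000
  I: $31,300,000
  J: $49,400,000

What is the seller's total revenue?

Total revenue: $197,600,000

Ordering the bids: 83,550,000 (E), 83,200,000 (B), 80,250,000 (H), 58,550,000 (D), 49,400,000 (J), 42,450,000 (G), …
The 4 highest are E, B, H, D.
First losing bid is J's $49,400,000, which sets the uniform price.
Total revenue = 4 × $49,400,000 = $197,600,000.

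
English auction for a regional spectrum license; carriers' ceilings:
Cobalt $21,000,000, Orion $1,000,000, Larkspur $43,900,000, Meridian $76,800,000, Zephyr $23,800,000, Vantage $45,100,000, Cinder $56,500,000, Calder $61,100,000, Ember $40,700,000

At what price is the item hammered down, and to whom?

Limits ranked: 76,800,000 (Meridian) > 61,100,000 (Calder) > 56,500,000 (Cinder) > 45,100,000 (Vantage) > 43,900,000 (Larkspur) > 40,700,000 (Ember) > …
Bidding ends when Calder exits at $61,100,000; Meridian takes it.

Meridian wins at $61,100,000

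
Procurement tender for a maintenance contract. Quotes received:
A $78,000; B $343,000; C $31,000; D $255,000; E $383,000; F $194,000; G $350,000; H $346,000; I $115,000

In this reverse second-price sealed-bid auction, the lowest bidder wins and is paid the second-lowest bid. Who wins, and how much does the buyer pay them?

C is paid $78,000

Sorting bids: 31,000 (C) < 78,000 (A) < 115,000 (I) < 194,000 (F) < 255,000 (D) < 343,000 (B) < …
C wins with the lowest bid; price is set by the runner-up at $78,000.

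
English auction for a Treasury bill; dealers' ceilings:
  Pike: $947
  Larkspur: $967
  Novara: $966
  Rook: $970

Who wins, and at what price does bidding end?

Rook wins at $967

Sorting limits: 970 (Rook) > 967 (Larkspur) > 966 (Novara) > 947 (Pike)
Once the price passes $967, only Rook is left; the hammer falls at Larkspur's limit of $967.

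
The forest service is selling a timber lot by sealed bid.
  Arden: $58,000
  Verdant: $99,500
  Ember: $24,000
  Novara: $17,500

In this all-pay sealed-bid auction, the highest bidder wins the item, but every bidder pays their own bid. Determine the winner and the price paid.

Verdant pays $99,500

Sorting bids: 99,500 (Verdant) > 58,000 (Arden) > 24,000 (Ember) > 17,500 (Novara)
Verdant wins with the top bid; all bids are sunk regardless.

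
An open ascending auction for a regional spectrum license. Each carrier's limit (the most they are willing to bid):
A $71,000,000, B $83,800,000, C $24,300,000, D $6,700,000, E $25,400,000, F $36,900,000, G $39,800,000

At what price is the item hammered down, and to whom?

B wins at $71,000,000

Limits in order: 83,800,000 (B) > 71,000,000 (A) > 39,800,000 (G) > 36,900,000 (F) > 25,400,000 (E) > 24,300,000 (C) > …
Once the price passes $71,000,000, only B is left; the hammer falls at A's limit of $71,000,000.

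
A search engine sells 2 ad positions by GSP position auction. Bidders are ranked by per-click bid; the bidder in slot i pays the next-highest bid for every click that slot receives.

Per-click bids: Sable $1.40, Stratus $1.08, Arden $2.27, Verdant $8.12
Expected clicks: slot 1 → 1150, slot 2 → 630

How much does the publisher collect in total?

Total revenue: $3492.50

Ranked by bid: $8.12 (Verdant) > $2.27 (Arden) > $1.40 (Sable) > …
Slot 1: Verdant pays $2.27 × 1150 = $2610.50
Slot 2: Arden pays $1.40 × 630 = $882.00
Total = $3492.50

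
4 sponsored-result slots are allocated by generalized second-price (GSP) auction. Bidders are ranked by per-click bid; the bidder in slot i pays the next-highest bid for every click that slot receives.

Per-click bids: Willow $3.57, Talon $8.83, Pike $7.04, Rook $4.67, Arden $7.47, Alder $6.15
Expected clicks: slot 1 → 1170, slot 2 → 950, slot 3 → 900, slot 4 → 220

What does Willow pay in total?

Willow pays $0.00

Per-click bids in order: $8.83 (Talon) > $7.47 (Arden) > $7.04 (Pike) > $6.15 (Alder) > $4.67 (Rook) > …
Willow ranks below slot 4 → no slot, pays nothing.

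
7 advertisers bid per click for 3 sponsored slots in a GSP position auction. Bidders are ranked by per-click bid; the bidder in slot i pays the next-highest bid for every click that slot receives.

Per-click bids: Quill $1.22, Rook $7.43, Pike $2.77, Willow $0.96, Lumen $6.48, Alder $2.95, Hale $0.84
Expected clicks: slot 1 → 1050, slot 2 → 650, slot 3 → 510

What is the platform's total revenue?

Total revenue: $10134.20

Ranked by bid: $7.43 (Rook) > $6.48 (Lumen) > $2.95 (Alder) > $2.77 (Pike) > …
Slot 1: Rook pays $6.48 × 1050 = $6804.00
Slot 2: Lumen pays $2.95 × 650 = $1917.50
Slot 3: Alder pays $2.77 × 510 = $1412.70
Total = $10134.20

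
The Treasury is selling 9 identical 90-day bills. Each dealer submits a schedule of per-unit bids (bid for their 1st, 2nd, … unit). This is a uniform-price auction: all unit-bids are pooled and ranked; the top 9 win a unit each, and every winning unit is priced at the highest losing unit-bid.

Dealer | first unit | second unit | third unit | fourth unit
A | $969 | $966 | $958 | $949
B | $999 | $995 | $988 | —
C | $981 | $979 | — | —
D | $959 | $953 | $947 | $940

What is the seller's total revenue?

Total revenue: $8,577

Merging the schedules and taking the best 9: 999 (B-1), 995 (B-2), 988 (B-3), 981 (C-1), 979 (C-2), 969 (A-1), 966 (A-2), 959 (D-1), 958 (A-3)
The (k+1)-th unit-bid is $953.
Allocation: A 3, B 3, C 2, D 1. Every unit priced at $953.
Revenue = 9 × 953 = $8,577.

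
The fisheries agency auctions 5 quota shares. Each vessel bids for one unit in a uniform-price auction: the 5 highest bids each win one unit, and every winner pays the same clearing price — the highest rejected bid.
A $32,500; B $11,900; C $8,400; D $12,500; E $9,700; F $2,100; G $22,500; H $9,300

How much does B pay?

B pays $9,300

Bids ranked high→low: 32,500 (A), 22,500 (G), 12,500 (D), 11,900 (B), 9,700 (E), 9,300 (H), 8,400 (C), …
The 5 highest are A, G, D, B, E.
First losing bid is H's $9,300, which sets the uniform price.
B wins → pays $9,300.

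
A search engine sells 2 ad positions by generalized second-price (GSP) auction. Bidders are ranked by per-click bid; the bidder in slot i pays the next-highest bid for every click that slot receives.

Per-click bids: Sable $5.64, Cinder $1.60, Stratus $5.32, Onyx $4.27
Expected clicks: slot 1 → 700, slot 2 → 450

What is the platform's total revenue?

Ranked by bid: $5.64 (Sable) > $5.32 (Stratus) > $4.27 (Onyx) > …
Slot 1: Sable pays $5.32 × 700 = $3724.00
Slot 2: Stratus pays $4.27 × 450 = $1921.50
Total = $5645.50

Total revenue: $5645.50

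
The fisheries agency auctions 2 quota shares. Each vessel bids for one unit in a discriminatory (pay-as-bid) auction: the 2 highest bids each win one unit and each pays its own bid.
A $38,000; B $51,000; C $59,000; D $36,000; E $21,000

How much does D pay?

Sorting: 59,000 (C), 51,000 (B), 38,000 (A), 36,000 (D), …
Top 2: C, B.
D does not win → $0.

D pays $0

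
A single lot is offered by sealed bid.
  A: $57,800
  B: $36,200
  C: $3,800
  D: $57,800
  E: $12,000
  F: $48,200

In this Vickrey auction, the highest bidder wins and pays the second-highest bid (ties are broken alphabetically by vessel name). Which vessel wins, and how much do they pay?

Rule: the highest bidder wins and pays the second-highest bid.
Bids ranked: 57,800 (A) > 57,800 (D) > 48,200 (F) > 36,200 (B) > 12,000 (E) > 3,800 (C)
Tie at $57,800 → A wins by tie-break.
Second-price: A pays D's bid of $57,800.

A pays $57,800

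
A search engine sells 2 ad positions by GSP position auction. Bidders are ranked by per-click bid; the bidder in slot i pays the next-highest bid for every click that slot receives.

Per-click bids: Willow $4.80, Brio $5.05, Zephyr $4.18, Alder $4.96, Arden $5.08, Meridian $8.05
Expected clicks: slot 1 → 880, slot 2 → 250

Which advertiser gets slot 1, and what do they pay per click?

Sorting advertisers: $8.05 (Meridian) > $5.08 (Arden) > $5.05 (Brio) > …
Slot 1 goes to the first-ranked bidder, Meridian, who pays the next bid down: $5.08/click.

Meridian; $5.08 per click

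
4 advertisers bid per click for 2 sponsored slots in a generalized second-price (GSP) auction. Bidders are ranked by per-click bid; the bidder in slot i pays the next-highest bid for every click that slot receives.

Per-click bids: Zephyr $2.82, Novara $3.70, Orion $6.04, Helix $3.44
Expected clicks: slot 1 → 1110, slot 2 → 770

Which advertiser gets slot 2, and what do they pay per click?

Novara; $3.44 per click

Per-click bids in order: $6.04 (Orion) > $3.70 (Novara) > $3.44 (Helix) > …
Slot 2 goes to the second-ranked bidder, Novara, who pays the next bid down: $3.44/click.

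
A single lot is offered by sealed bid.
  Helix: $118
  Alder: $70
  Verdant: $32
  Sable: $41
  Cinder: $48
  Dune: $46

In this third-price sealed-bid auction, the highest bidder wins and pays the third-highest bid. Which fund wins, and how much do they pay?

Third-price sealed-bid auction: the highest bidder wins and pays the third-highest bid.
Sorting bids: 118 (Helix) > 70 (Alder) > 48 (Cinder) > 46 (Dune) > 41 (Sable) > 32 (Verdant)
Helix wins; payment is bid #3 in the ranking = $48.

Helix pays $48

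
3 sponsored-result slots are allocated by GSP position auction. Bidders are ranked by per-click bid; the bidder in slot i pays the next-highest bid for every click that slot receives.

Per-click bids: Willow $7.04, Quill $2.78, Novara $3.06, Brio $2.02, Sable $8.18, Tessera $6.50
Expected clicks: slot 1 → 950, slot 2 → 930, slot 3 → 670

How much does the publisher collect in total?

Total revenue: $14783.20

Per-click bids in order: $8.18 (Sable) > $7.04 (Willow) > $6.50 (Tessera) > $3.06 (Novara) > …
Slot 1: Sable pays $7.04 × 950 = $6688.00
Slot 2: Willow pays $6.50 × 930 = $6045.00
Slot 3: Tessera pays $3.06 × 670 = $2050.20
Total = $14783.20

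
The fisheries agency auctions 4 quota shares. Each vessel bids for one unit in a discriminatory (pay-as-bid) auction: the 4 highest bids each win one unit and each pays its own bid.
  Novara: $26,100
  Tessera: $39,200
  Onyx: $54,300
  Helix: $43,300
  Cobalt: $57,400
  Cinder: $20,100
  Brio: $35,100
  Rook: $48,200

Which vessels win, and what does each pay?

Ordering the bids: 57,400 (Cobalt), 54,300 (Onyx), 48,200 (Rook), 43,300 (Helix), 39,200 (Tessera), 35,100 (Brio), …
The 4 highest are Cobalt, Onyx, Rook, Helix.
Each winner pays its own bid: Cobalt $57,400, Onyx $54,300, Rook $48,200, Helix $43,300.

Cobalt $57,400, Onyx $54,300, Rook $48,200, Helix $43,300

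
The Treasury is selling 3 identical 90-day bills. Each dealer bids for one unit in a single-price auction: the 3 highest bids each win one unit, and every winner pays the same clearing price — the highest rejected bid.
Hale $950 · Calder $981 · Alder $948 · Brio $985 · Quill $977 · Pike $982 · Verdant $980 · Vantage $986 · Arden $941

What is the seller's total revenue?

Bids ranked high→low: 986 (Vantage), 985 (Brio), 982 (Pike), 981 (Calder), 980 (Verdant), …
The 3 highest are Vantage, Brio, Pike.
First losing bid is Calder's $981, which sets the uniform price.
Total revenue = 3 × $981 = $2,943.

Total revenue: $2,943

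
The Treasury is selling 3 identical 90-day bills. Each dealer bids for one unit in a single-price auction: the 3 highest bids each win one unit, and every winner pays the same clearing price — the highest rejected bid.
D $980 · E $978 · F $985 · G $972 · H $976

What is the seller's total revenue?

Ordering the bids: 985 (F), 980 (D), 978 (E), 976 (H), 972 (G)
Top 3: F, D, E.
Highest unsuccessful bid: $976 → clearing price.
Total revenue = 3 × $976 = $2,928.

Total revenue: $2,928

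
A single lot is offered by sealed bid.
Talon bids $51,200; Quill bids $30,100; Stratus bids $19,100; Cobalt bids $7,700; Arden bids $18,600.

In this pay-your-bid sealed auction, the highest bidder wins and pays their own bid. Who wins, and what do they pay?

Talon pays $51,200

Sorting bids: 51,200 (Talon) > 30,100 (Quill) > 19,100 (Stratus) > 18,600 (Arden) > 7,700 (Cobalt)
First-price: Talon pays what they bid, $51,200.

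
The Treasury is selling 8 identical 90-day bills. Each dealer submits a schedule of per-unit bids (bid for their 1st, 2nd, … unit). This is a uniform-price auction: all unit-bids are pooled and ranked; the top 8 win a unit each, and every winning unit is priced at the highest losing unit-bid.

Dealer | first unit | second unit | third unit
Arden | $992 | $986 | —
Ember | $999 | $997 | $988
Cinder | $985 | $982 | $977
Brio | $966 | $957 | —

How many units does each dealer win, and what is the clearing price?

Merging the schedules and taking the best 8: 999 (Ember-1), 997 (Ember-2), 992 (Arden-1), 988 (Ember-3), 986 (Arden-2), 985 (Cinder-1), 982 (Cinder-2), 977 (Cinder-3)
First bid not allocated: $966.
Allocation: Arden 2, Cinder 3, Ember 3.

Arden 2, Cinder 3, Ember 3; clearing price $966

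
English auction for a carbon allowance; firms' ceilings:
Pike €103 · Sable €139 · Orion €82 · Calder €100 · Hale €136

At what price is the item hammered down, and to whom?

Sable wins at €136

Limits ranked: 139 (Sable) > 136 (Hale) > 103 (Pike) > 100 (Calder) > 82 (Orion)
Bidding ends when Hale exits at €136; Sable takes it.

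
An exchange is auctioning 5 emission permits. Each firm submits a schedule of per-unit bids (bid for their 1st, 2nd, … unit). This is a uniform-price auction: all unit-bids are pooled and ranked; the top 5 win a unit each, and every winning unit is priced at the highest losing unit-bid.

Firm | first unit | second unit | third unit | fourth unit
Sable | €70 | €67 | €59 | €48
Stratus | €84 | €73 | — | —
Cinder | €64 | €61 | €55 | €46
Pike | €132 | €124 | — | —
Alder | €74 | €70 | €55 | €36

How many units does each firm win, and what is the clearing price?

Pooled unit-bids ranked (top 5): 132 (Pike-1), 124 (Pike-2), 84 (Stratus-1), 74 (Alder-1), 73 (Stratus-2)
First bid not allocated: €70.
Allocation: Alder 1, Pike 2, Stratus 2.

Alder 1, Pike 2, Stratus 2; clearing price €70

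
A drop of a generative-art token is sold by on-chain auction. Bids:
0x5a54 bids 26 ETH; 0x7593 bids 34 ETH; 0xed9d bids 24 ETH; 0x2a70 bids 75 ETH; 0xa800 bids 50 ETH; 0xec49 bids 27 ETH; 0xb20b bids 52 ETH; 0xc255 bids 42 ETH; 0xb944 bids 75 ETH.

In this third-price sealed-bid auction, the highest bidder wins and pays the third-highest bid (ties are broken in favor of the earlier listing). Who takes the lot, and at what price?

Bids ranked: 75 (0x2a70) > 75 (0xb944) > 52 (0xb20b) > 50 (0xa800) > 42 (0xc255) > 34 (0x7593) > …
0x2a70 and 0xb944 tie at 75 ETH; tie-break gives it to 0x2a70.
0x2a70 wins; payment is bid #3 in the ranking = 52 ETH.

0x2a70 pays 52 ETH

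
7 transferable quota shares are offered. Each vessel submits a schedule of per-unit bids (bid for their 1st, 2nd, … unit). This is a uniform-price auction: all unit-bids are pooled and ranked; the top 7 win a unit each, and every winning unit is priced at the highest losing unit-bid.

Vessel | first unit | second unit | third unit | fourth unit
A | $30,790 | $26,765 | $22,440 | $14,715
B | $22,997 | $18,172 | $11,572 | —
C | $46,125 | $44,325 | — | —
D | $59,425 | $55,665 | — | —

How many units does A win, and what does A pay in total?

All unit-bids, highest first — top 7: 59,425 (D-1), 55,665 (D-2), 46,125 (C-1), 44,325 (C-2), 30,790 (A-1), 26,765 (A-2), 22,997 (B-1)
Highest rejected unit-bid = $22,440.
A wins 2 unit(s) at $22,440 each.

A: 2 units, pays $44,880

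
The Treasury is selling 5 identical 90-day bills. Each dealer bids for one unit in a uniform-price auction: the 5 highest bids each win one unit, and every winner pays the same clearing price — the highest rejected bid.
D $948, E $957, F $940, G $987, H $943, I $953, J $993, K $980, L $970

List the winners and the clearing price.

Bids ranked high→low: 993 (J), 987 (G), 980 (K), 970 (L), 957 (E), 953 (I), 948 (D), …
Top 5: J, G, K, L, E.
Highest unsuccessful bid: $953 → clearing price.

J, G, K, L, E; each pays $953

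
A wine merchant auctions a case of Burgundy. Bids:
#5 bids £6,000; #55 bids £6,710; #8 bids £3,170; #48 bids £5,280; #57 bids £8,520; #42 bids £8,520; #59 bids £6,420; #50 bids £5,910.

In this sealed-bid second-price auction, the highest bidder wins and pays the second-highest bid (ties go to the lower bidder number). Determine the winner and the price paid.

Bids in order: 8,520 (#42) > 8,520 (#57) > 6,710 (#55) > 6,420 (#59) > 6,000 (#5) > 5,910 (#50) > …
Tie at £8,520 → #42 wins by tie-break.
Second-price: #42 pays #57's bid of £8,520.

#42 pays £8,520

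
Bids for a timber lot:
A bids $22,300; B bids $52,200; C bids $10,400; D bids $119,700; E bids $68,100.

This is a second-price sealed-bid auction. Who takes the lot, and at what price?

D pays $68,100

Bids ranked: 119,700 (D) > 68,100 (E) > 52,200 (B) > 22,300 (A) > 10,400 (C)
D wins with the highest bid; price is set by the runner-up at $68,100.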